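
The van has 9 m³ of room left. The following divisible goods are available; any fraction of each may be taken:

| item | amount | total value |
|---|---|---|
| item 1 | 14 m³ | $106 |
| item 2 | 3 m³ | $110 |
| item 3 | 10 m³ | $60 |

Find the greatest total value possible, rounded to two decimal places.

Take in order of value per unit:
- item 2 (110/3 per unit): all 3 → value 110, running total 110.00
- item 1 (106/14 per unit): 6 of 14 → value 6×106/14 = 45.4286, running total 155.43
Total 155.43.

155.43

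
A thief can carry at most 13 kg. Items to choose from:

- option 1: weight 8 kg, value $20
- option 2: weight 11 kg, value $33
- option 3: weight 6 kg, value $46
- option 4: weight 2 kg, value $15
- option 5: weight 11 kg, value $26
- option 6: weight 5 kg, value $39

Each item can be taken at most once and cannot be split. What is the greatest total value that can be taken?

$100

Check high-value combinations within 13 kg:
- option 3+option 4+option 6: weight 6+2+5=13, value 46+15+39=100
- option 3+option 6: weight 6+5=11, value 46+39=85
- option 3+option 4: weight 6+2=8, value 46+15=61
Best: $100.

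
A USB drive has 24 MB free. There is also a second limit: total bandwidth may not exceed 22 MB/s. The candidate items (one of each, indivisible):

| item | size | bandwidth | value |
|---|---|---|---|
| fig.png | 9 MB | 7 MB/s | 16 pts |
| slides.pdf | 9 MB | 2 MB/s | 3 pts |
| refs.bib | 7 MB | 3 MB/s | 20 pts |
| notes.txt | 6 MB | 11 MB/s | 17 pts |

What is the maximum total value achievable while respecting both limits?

Feasible sets respecting both limits:
- fig.png+refs.bib+notes.txt: size 22, bandwidth 21, value 53
- slides.pdf+refs.bib+notes.txt: size 22, bandwidth 16, value 40
- refs.bib+notes.txt: size 13, bandwidth 14, value 37
- fig.png+refs.bib: size 16, bandwidth 10, value 36
Best: 53 pts.

53 pts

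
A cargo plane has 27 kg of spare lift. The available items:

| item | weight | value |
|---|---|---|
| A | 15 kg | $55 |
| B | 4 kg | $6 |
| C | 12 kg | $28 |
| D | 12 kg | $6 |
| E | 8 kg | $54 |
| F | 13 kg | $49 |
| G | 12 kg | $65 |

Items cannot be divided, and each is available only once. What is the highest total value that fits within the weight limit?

$125

This is a 0/1 knapsack; check combinations near the capacity.
- B+E+G: weight 4+8+12=24, value 6+54+65=125
- A+G: weight 15+12=27, value 55+65=120
- E+G: weight 8+12=20, value 54+65=119
Best: $125.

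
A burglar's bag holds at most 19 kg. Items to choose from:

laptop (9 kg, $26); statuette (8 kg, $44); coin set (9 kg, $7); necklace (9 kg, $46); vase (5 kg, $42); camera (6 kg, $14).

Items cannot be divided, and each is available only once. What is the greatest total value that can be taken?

Check high-value combinations within 19 kg:
- statuette+vase+camera: weight 8+5+6=19, value 44+42+14=100
- statuette+necklace: weight 8+9=17, value 44+46=90
- necklace+vase: weight 9+5=14, value 46+42=88
Best: $100.

$100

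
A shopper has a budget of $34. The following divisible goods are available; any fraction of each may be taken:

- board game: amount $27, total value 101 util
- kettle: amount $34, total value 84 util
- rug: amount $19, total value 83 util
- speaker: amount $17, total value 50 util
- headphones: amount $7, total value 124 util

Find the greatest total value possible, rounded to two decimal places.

Take in order of value per unit:
- headphones (124/7 per unit): all 7 → value 124, running total 124.00
- rug (83/19 per unit): all 19 → value 83, running total 207.00
- board game (101/27 per unit): 8 of 27 → value 8×101/27 = 29.9259, running total 236.93
Total 236.93.

236.93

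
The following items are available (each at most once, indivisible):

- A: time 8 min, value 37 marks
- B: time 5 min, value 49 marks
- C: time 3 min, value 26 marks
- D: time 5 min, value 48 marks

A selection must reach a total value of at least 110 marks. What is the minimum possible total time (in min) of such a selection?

Subsets with value ≥ 110, sorted by total time:
- B+C+D: time 13, value 123
- A+B+C: time 16, value 112
- A+C+D: time 16, value 111
Minimum time: 13 min.

13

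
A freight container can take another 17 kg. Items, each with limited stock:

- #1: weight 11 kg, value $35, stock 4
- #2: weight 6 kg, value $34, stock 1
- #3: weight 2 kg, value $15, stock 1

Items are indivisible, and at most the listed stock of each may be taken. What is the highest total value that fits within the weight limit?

$69

Top feasible selections:
- 1×#1 + 1×#2: weight 17, value 69
- 1×#1 + 1×#3: weight 13, value 50
Best: $69.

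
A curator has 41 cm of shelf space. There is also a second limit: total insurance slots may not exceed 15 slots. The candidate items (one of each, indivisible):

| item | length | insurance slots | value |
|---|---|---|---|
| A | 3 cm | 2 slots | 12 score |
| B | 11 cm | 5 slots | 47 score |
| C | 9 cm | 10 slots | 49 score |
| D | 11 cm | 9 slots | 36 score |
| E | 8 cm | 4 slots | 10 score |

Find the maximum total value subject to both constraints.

Feasible sets respecting both limits:
- B+C: length 20, insurance slots 15, value 96
- B+D: length 22, insurance slots 14, value 83
- A+B+E: length 22, insurance slots 11, value 69
- A+C: length 12, insurance slots 12, value 61
Best: 96 score.

96 score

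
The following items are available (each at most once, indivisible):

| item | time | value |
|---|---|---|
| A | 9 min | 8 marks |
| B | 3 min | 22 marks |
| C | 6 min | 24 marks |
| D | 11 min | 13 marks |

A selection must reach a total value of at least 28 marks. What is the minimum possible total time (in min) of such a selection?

9

Subsets with value ≥ 28, sorted by total time:
- B+C: time 9, value 46
- A+B: time 12, value 30
- B+D: time 14, value 35
- A+C: time 15, value 32
Minimum time: 9 min.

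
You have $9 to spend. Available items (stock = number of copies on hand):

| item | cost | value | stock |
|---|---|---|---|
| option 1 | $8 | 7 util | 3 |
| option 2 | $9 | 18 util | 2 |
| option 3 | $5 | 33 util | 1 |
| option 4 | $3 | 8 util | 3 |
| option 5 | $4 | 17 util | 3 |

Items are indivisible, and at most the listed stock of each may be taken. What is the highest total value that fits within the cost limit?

Best selections within cost 9 and stock limits:
- 1×option 3 + 1×option 5: cost 9, value 50
- 1×option 3 + 1×option 4: cost 8, value 41
- 2×option 5: cost 8, value 34
Best: 50 util.

50 util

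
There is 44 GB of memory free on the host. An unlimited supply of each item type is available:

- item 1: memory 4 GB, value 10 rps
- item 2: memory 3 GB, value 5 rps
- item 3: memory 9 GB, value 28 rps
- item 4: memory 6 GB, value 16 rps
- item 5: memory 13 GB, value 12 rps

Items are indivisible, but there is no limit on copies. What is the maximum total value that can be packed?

Best value-per-unit is item 3 at 28/9; filling with it alone gives 4×28 = 112.
Optimal mix: 2×item 1 + 4×item 3 → memory 44, value 132.

132 rps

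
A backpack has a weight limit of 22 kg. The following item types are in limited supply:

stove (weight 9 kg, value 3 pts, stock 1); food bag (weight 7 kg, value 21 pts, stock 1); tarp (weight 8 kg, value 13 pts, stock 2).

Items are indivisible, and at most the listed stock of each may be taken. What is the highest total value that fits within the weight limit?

34 pts

Top feasible selections:
- 1×food bag + 1×tarp: weight 15, value 34
- 2×tarp: weight 16, value 26
Best: 34 pts.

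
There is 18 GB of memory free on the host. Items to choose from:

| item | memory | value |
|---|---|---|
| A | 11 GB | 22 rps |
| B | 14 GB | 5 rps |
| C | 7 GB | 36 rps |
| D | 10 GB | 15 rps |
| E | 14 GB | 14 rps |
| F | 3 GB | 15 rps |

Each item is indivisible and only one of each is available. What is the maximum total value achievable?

58 rps

Check high-value combinations within 18 GB:
- A+C: memory 11+7=18, value 22+36=58
- C+F: memory 7+3=10, value 36+15=51
- C+D: memory 7+10=17, value 36+15=51
Best: 58 rps.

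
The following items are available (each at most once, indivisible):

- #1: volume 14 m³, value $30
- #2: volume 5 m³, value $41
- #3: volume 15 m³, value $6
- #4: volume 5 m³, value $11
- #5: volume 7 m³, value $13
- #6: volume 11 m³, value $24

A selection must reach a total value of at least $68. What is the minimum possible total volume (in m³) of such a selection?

19

Subsets with value ≥ 68, sorted by total volume:
- #1+#2: volume 19, value 71
- #2+#4+#6: volume 21, value 76
- #2+#5+#6: volume 23, value 78
Minimum volume: 19 m³.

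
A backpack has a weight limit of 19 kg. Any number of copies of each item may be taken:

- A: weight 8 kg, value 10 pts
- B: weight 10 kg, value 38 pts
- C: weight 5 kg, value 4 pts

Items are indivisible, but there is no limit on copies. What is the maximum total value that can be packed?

48 pts

Best value-per-unit is B at 38/10; filling with it alone gives 1×38 = 38.
Optimal mix: 1×A + 1×B → weight 18, value 48.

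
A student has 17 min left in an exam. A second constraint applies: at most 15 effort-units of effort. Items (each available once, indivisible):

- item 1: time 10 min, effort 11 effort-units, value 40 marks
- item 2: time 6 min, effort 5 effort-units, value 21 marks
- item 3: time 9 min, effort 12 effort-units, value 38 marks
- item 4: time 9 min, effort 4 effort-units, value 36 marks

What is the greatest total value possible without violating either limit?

Feasible sets respecting both limits:
- item 2+item 4: time 15, effort 9, value 57
- item 1: time 10, effort 11, value 40
- item 3: time 9, effort 12, value 38
Best: 57 marks.

57 marks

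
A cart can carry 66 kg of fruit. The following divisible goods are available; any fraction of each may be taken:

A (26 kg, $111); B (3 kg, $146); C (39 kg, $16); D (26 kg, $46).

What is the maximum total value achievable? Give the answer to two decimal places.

Take in order of value per unit:
- B (146/3 per unit): all 3 → value 146, running total 146.00
- A (111/26 per unit): all 26 → value 111, running total 257.00
- D (46/26 per unit): all 26 → value 46, running total 303.00
- C (16/39 per unit): 11 of 39 → value 11×16/39 = 4.5128, running total 307.51
Total 307.51.

307.51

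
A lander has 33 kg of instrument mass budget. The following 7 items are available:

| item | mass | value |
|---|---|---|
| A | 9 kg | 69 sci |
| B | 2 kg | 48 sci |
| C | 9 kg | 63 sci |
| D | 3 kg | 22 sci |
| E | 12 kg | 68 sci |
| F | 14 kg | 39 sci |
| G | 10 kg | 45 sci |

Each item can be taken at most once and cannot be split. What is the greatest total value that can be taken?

Check high-value combinations within 33 kg:
- A+B+C+E: mass 9+2+9+12=32, value 69+48+63+68=248
- A+B+C+D+G: mass 9+2+9+3+10=33, value 69+48+63+22+45=247
- A+B+E+G: mass 9+2+12+10=33, value 69+48+68+45=230
Best: 248 sci.

248 sci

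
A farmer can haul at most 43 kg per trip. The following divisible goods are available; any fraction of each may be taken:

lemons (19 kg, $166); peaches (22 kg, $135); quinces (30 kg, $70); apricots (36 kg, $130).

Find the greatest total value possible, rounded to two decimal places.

308.22

Take in order of value per unit:
- lemons (166/19 per unit): all 19 → value 166, running total 166.00
- peaches (135/22 per unit): all 22 → value 135, running total 301.00
- apricots (130/36 per unit): 2 of 36 → value 2×130/36 = 7.2222, running total 308.22
Total 308.22.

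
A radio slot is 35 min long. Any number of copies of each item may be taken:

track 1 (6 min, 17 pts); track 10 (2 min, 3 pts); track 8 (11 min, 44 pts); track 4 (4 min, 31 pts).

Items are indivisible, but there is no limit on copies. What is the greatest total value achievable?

Best value-per-unit is track 4 at 31/4; filling with it alone gives 8×31 = 248.
Optimal mix: 1×track 10 + 8×track 4 → duration 34, value 251.

251 pts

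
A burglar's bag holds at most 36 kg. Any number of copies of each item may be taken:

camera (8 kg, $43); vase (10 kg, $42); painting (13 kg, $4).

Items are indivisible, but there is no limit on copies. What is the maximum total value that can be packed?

Best value-per-unit is camera at 43/8, and filling with it alone uses weight 4×8=32. No mix of the others beats 4×43 = 172.

$172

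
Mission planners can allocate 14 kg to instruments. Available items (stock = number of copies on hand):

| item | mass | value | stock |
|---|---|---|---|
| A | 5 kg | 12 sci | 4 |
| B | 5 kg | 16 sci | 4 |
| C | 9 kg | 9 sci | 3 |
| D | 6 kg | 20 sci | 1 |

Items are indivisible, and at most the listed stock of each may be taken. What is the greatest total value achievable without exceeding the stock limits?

Best selections within mass 14 and stock limits:
- 1×B + 1×D: mass 11, value 36
- 2×B: mass 10, value 32
- 1×A + 1×D: mass 11, value 32
- 1×A + 1×B: mass 10, value 28
Best: 36 sci.

36 sci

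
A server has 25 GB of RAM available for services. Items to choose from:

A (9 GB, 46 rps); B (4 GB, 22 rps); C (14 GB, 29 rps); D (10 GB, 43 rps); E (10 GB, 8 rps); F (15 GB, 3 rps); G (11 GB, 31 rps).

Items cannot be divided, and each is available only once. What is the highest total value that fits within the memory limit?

111 rps

Check high-value combinations within 25 GB:
- A+B+D: memory 9+4+10=23, value 46+22+43=111
- A+B+G: memory 9+4+11=24, value 46+22+31=99
- B+D+G: memory 4+10+11=25, value 22+43+31=96
- A+D: memory 9+10=19, value 46+43=89
Best: 111 rps.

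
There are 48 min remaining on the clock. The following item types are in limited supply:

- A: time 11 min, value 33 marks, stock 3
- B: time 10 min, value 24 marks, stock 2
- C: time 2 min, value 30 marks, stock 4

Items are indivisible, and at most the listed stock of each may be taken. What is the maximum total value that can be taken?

219 marks

Top feasible selections:
- 3×A + 4×C: time 41, value 219
- 2×A + 1×B + 4×C: time 40, value 210
- 2×A + 2×B + 3×C: time 48, value 204
Best: 219 marks.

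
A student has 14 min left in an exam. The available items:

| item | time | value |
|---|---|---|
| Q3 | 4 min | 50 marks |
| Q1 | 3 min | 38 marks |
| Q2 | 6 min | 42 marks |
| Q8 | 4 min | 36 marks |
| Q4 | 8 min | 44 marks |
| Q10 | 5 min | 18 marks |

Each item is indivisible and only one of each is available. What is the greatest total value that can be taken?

130 marks

This is a 0/1 knapsack; check combinations near the capacity.
- Q3+Q1+Q2: time 4+3+6=13, value 50+38+42=130
- Q3+Q2+Q8: time 4+6+4=14, value 50+42+36=128
- Q3+Q1+Q8: time 4+3+4=11, value 50+38+36=124
Best: 130 marks.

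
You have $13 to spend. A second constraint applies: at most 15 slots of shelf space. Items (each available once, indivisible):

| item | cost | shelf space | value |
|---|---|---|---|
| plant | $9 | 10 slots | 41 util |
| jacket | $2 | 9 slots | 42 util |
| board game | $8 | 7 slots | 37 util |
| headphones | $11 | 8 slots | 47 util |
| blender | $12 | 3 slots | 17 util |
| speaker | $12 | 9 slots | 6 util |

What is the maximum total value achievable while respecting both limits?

Feasible sets respecting both limits:
- headphones: cost 11, shelf space 8, value 47
- jacket: cost 2, shelf space 9, value 42
- plant: cost 9, shelf space 10, value 41
- board game: cost 8, shelf space 7, value 37
Best: 47 util.

47 util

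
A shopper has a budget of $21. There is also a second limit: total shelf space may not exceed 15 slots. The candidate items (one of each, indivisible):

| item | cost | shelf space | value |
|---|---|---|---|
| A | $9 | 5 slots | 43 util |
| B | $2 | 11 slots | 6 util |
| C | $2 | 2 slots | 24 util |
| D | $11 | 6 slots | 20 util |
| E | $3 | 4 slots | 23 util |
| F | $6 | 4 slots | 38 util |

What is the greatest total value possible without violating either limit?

128 util

Feasible sets respecting both limits:
- A+C+E+F: cost 20, shelf space 15, value 128
- A+C+F: cost 17, shelf space 11, value 105
- A+E+F: cost 18, shelf space 13, value 104
- A+C+E: cost 14, shelf space 11, value 90
Best: 128 util.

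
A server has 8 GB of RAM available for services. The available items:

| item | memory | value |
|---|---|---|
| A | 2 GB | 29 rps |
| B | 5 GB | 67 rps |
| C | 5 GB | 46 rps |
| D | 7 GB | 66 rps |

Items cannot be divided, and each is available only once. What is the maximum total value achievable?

96 rps

Check high-value combinations within 8 GB:
- A+B: memory 2+5=7, value 29+67=96
- A+C: memory 2+5=7, value 29+46=75
- B: memory 5, value 67
- D: memory 7, value 66
- C: memory 5, value 46
Best: 96 rps.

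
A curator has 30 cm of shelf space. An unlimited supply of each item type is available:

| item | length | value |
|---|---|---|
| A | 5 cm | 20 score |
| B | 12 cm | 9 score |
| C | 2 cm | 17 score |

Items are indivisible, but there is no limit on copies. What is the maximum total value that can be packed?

255 score

Best value-per-unit is C at 17/2, and filling with it alone uses length 15×2=30. No mix of the others beats 15×17 = 255.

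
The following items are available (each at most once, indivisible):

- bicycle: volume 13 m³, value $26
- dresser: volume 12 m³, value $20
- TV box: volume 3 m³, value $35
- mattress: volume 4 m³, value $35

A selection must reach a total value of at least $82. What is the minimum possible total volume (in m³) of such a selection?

Subsets with value ≥ 82, sorted by total volume:
- dresser+TV box+mattress: volume 19, value 90
- bicycle+TV box+mattress: volume 20, value 96
- bicycle+dresser+TV box+mattress: volume 32, value 116
Minimum volume: 19 m³.

19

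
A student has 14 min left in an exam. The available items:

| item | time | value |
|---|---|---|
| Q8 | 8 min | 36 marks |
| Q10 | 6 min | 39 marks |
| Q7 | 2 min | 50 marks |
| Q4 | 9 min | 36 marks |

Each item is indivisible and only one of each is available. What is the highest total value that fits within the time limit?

This is a 0/1 knapsack; check combinations near the capacity.
- Q10+Q7: time 6+2=8, value 39+50=89
- Q8+Q7: time 8+2=10, value 36+50=86
- Q7+Q4: time 2+9=11, value 50+36=86
- Q8+Q10: time 8+6=14, value 36+39=75
Best: 89 marks.

89 marks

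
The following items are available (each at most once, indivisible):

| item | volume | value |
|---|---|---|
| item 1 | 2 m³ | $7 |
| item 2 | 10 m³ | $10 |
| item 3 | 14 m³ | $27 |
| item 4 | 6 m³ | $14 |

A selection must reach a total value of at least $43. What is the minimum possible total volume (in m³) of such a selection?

22

Subsets with value ≥ 43, sorted by total volume:
- item 1+item 3+item 4: volume 22, value 48
- item 1+item 2+item 3: volume 26, value 44
- item 2+item 3+item 4: volume 30, value 51
- item 1+item 2+item 3+item 4: volume 32, value 58
Minimum volume: 22 m³.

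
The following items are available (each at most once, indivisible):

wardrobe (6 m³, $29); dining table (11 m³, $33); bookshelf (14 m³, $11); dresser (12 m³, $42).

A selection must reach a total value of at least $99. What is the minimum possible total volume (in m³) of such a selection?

Subsets with value ≥ 99, sorted by total volume:
- wardrobe+dining table+dresser: volume 29, value 104
- wardrobe+dining table+bookshelf+dresser: volume 43, value 115
Minimum volume: 29 m³.

29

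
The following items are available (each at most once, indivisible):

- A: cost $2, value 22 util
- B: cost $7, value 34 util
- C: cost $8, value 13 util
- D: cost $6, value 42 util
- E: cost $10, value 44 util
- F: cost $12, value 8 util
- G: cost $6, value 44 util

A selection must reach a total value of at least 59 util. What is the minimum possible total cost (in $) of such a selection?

Subsets with value ≥ 59, sorted by total cost:
- A+G: cost 8, value 66
- A+D: cost 8, value 64
- D+G: cost 12, value 86
Minimum cost: 8 $.

8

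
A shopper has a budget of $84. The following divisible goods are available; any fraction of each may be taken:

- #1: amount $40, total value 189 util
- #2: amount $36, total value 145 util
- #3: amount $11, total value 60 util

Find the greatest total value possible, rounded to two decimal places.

Take in order of value per unit:
- #3 (60/11 per unit): all 11 → value 60, running total 60.00
- #1 (189/40 per unit): all 40 → value 189, running total 249.00
- #2 (145/36 per unit): 33 of 36 → value 33×145/36 = 132.9167, running total 381.92
Total 381.92.

381.92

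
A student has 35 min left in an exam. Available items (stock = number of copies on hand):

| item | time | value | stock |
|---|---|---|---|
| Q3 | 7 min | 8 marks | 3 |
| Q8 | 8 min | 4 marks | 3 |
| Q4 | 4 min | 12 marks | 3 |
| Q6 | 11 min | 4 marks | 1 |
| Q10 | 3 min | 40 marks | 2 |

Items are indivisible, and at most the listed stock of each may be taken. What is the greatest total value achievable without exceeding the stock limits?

Best selections within time 35 and stock limits:
- 2×Q3 + 3×Q4 + 2×Q10: time 32, value 132
- 1×Q3 + 1×Q8 + 3×Q4 + 2×Q10: time 33, value 128
Best: 132 marks.

132 marks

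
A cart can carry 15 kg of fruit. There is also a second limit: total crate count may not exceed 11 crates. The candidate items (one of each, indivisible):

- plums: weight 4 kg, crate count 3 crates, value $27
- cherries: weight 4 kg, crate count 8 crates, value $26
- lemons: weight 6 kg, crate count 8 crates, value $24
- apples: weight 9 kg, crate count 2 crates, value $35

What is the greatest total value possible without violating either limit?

Feasible sets respecting both limits:
- plums+apples: weight 13, crate count 5, value 62
- cherries+apples: weight 13, crate count 10, value 61
- lemons+apples: weight 15, crate count 10, value 59
- plums+cherries: weight 8, crate count 11, value 53
Best: $62.

$62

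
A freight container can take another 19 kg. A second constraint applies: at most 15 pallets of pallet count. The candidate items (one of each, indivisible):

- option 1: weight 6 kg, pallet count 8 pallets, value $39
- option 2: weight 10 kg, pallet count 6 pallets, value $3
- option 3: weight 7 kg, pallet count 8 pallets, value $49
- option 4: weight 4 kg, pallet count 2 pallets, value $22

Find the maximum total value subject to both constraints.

Feasible sets respecting both limits:
- option 3+option 4: weight 11, pallet count 10, value 71
- option 1+option 4: weight 10, pallet count 10, value 61
- option 2+option 3: weight 17, pallet count 14, value 52
- option 3: weight 7, pallet count 8, value 49
Best: $71.

$71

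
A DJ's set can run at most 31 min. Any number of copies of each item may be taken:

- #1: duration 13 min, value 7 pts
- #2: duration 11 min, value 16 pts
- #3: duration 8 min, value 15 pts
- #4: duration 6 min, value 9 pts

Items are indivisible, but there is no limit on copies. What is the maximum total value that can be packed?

54 pts

Best value-per-unit is #3 at 15/8; filling with it alone gives 3×15 = 45.
Optimal mix: 3×#3 + 1×#4 → duration 30, value 54.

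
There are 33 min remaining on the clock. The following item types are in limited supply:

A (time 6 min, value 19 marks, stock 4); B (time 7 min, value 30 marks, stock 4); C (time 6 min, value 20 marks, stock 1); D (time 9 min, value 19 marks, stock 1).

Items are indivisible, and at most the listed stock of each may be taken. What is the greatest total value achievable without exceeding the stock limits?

129 marks

Best selections within time 33 and stock limits:
- 1×A + 3×B + 1×C: time 33, value 129
- 2×A + 3×B: time 33, value 128
Best: 129 marks.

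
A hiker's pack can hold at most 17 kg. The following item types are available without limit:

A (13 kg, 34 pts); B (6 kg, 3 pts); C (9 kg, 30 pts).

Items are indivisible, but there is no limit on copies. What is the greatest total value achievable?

Best value-per-unit is C at 30/9; filling with it alone gives 1×30 = 30.
Optimal mix: 1×A → weight 13, value 34.

34 pts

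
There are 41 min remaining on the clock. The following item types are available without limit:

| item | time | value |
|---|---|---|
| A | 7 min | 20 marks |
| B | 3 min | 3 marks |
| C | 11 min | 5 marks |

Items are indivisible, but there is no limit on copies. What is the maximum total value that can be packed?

Best value-per-unit is A at 20/7; filling with it alone gives 5×20 = 100.
Optimal mix: 5×A + 2×B → time 41, value 106.

106 marks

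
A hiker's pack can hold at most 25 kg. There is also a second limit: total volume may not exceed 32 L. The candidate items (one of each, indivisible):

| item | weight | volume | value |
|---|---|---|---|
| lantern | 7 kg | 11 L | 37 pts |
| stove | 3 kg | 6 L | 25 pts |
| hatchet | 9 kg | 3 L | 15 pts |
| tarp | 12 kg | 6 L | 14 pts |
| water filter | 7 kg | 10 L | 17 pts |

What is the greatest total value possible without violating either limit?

Feasible sets respecting both limits:
- lantern+stove+water filter: weight 17, volume 27, value 79
- lantern+stove+hatchet: weight 19, volume 20, value 77
- lantern+stove+tarp: weight 22, volume 23, value 76
Best: 79 pts.

79 pts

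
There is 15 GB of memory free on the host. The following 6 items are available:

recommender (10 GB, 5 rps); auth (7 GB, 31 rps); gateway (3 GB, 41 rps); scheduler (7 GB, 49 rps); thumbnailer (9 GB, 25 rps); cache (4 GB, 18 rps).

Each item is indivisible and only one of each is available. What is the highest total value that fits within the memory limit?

108 rps

Check high-value combinations within 15 GB:
- gateway+scheduler+cache: memory 3+7+4=14, value 41+49+18=108
- gateway+scheduler: memory 3+7=10, value 41+49=90
- auth+gateway+cache: memory 7+3+4=14, value 31+41+18=90
- auth+scheduler: memory 7+7=14, value 31+49=80
Best: 108 rps.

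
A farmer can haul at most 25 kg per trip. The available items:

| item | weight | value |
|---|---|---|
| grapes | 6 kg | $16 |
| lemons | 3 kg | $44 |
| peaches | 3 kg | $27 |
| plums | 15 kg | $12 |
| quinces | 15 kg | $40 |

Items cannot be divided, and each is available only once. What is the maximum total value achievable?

Check high-value combinations within 25 kg:
- lemons+peaches+quinces: weight 3+3+15=21, value 44+27+40=111
- grapes+lemons+quinces: weight 6+3+15=24, value 16+44+40=100
- grapes+lemons+peaches: weight 6+3+3=12, value 16+44+27=87
- lemons+quinces: weight 3+15=18, value 44+40=84
- lemons+peaches+plums: weight 3+3+15=21, value 44+27+12=83
Best: $111.

$111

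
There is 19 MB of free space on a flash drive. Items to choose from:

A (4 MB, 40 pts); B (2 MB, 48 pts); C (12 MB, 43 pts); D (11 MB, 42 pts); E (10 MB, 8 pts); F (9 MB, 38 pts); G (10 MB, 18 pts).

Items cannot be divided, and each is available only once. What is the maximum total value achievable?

131 pts

Check high-value combinations within 19 MB:
- A+B+C: size 4+2+12=18, value 40+48+43=131
- A+B+D: size 4+2+11=17, value 40+48+42=130
- A+B+F: size 4+2+9=15, value 40+48+38=126
Best: 131 pts.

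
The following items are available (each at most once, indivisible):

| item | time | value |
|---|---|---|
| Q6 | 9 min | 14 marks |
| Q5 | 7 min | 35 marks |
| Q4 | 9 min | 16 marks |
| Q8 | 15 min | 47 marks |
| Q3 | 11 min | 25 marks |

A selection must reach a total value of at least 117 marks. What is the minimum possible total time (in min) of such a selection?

Subsets with value ≥ 117, sorted by total time:
- Q5+Q4+Q8+Q3: time 42, value 123
- Q6+Q5+Q8+Q3: time 42, value 121
- Q6+Q5+Q4+Q8+Q3: time 51, value 137
Minimum time: 42 min.

42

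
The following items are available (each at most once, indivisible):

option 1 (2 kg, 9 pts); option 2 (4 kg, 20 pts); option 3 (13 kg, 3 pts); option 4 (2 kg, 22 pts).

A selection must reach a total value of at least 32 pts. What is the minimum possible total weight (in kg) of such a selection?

Subsets with value ≥ 32, sorted by total weight:
- option 2+option 4: weight 6, value 42
- option 1+option 2+option 4: weight 8, value 51
Minimum weight: 6 kg.

6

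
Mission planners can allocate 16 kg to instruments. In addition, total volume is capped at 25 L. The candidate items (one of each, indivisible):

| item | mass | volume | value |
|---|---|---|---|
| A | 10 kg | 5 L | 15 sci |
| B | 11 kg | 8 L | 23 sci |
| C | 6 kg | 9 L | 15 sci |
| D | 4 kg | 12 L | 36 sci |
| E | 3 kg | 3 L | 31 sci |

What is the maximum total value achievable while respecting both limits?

82 sci

Feasible sets respecting both limits:
- C+D+E: mass 13, volume 24, value 82
- D+E: mass 7, volume 15, value 67
- B+D: mass 15, volume 20, value 59
- B+E: mass 14, volume 11, value 54
Best: 82 sci.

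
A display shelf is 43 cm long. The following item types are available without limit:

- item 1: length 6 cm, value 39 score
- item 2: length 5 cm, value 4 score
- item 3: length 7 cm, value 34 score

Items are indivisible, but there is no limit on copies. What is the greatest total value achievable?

273 score

Best value-per-unit is item 1 at 39/6, and filling with it alone uses length 7×6=42. No mix of the others beats 7×39 = 273.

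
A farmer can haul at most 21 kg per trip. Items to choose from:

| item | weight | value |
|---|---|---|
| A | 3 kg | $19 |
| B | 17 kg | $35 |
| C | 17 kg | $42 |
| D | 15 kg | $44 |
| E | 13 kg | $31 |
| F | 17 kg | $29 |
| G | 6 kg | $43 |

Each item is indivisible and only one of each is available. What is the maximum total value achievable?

Check high-value combinations within 21 kg:
- D+G: weight 15+6=21, value 44+43=87
- E+G: weight 13+6=19, value 31+43=74
- A+D: weight 3+15=18, value 19+44=63
- A+G: weight 3+6=9, value 19+43=62
Best: $87.

$87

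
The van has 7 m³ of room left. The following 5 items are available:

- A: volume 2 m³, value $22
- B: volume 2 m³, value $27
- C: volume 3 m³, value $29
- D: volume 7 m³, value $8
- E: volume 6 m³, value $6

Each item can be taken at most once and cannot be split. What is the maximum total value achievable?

Check high-value combinations within 7 m³:
- A+B+C: volume 2+2+3=7, value 22+27+29=78
- B+C: volume 2+3=5, value 27+29=56
- A+C: volume 2+3=5, value 22+29=51
Best: $78.

$78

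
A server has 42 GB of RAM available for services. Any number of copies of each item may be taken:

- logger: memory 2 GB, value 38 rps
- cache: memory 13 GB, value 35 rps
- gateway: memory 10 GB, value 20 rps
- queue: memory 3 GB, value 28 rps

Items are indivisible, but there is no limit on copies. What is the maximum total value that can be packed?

Best value-per-unit is logger at 38/2, and filling with it alone uses memory 21×2=42. No mix of the others beats 21×38 = 798.

798 rps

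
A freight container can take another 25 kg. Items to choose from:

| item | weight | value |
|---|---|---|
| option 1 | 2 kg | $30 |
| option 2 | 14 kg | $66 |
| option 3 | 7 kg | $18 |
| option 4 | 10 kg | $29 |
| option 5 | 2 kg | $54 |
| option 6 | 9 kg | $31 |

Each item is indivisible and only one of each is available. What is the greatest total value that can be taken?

Check high-value combinations within 25 kg:
- option 1+option 2+option 3+option 5: weight 2+14+7+2=25, value 30+66+18+54=168
- option 2+option 5+option 6: weight 14+2+9=25, value 66+54+31=151
- option 1+option 2+option 5: weight 2+14+2=18, value 30+66+54=150
Best: $168.

$168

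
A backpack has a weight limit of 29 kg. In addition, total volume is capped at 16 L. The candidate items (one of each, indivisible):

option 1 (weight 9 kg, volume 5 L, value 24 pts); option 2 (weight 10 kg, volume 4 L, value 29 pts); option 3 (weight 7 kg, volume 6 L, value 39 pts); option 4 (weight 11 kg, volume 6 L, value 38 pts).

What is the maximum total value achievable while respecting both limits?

Feasible sets respecting both limits:
- option 2+option 3+option 4: weight 28, volume 16, value 106
- option 1+option 2+option 3: weight 26, volume 15, value 92
- option 3+option 4: weight 18, volume 12, value 77
- option 2+option 3: weight 17, volume 10, value 68
Best: 106 pts.

106 pts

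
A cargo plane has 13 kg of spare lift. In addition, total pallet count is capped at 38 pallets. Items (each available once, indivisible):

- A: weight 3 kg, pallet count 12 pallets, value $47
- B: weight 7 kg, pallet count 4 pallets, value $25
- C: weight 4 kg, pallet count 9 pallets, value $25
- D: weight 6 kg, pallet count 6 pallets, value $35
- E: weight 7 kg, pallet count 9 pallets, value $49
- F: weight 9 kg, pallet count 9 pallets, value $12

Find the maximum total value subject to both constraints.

$107

Feasible sets respecting both limits:
- A+C+D: weight 13, pallet count 27, value 107
- A+E: weight 10, pallet count 21, value 96
- D+E: weight 13, pallet count 15, value 84
Best: $107.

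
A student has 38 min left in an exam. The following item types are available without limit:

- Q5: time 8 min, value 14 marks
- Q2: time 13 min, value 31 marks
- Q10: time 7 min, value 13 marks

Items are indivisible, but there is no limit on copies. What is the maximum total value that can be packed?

76 marks

Best value-per-unit is Q2 at 31/13; filling with it alone gives 2×31 = 62.
Optimal mix: 1×Q5 + 2×Q2 → time 34, value 76.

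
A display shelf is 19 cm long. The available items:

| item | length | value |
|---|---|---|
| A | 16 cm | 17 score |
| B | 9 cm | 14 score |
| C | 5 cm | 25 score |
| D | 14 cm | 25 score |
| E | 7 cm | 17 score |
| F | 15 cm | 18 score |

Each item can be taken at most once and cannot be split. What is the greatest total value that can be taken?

50 score

This is a 0/1 knapsack; check combinations near the capacity.
- C+D: length 5+14=19, value 25+25=50
- C+E: length 5+7=12, value 25+17=42
- B+C: length 9+5=14, value 14+25=39
Best: 50 score.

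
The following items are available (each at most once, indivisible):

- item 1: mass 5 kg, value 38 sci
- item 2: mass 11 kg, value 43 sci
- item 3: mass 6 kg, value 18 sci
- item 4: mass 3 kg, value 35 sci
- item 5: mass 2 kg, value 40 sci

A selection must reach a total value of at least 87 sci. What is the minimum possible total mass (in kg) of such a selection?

Subsets with value ≥ 87, sorted by total mass:
- item 1+item 4+item 5: mass 10, value 113
- item 3+item 4+item 5: mass 11, value 93
- item 1+item 3+item 5: mass 13, value 96
- item 1+item 3+item 4: mass 14, value 91
Minimum mass: 10 kg.

10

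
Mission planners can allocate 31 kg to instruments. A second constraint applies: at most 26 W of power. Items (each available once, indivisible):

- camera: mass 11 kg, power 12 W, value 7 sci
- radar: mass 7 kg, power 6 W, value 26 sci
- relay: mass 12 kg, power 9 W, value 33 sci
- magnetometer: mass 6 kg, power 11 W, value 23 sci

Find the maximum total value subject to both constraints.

82 sci

Feasible sets respecting both limits:
- radar+relay+magnetometer: mass 25, power 26, value 82
- radar+relay: mass 19, power 15, value 59
- relay+magnetometer: mass 18, power 20, value 56
- radar+magnetometer: mass 13, power 17, value 49
Best: 82 sci.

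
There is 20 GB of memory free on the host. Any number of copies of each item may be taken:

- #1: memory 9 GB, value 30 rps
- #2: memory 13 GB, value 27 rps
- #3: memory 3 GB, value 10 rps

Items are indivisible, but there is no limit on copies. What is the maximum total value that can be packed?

Best value-per-unit is #1 at 30/9, and filling with it alone uses memory 2×9=18. No mix of the others beats 2×30 = 60.

60 rps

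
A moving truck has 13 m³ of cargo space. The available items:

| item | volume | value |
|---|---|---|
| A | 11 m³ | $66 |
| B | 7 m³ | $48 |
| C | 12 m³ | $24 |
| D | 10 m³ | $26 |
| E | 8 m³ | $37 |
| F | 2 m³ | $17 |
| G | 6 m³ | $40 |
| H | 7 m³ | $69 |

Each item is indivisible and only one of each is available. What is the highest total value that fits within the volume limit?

Check high-value combinations within 13 m³:
- G+H: volume 6+7=13, value 40+69=109
- B+G: volume 7+6=13, value 48+40=88
- F+H: volume 2+7=9, value 17+69=86
- A+F: volume 11+2=13, value 66+17=83
- H: volume 7, value 69
Best: $109.

$109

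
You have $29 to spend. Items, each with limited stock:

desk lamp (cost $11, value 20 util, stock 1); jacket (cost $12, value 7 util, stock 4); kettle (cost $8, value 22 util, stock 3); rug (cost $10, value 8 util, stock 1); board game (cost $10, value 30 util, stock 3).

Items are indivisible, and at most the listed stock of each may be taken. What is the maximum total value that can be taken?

82 util

Best selections within cost 29 and stock limits:
- 1×kettle + 2×board game: cost 28, value 82
- 2×kettle + 1×board game: cost 26, value 74
- 1×desk lamp + 1×kettle + 1×board game: cost 29, value 72
- 3×kettle: cost 24, value 66
Best: 82 util.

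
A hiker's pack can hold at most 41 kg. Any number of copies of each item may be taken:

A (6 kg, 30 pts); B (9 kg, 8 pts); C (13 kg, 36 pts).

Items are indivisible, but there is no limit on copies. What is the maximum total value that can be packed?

180 pts

Best value-per-unit is A at 30/6, and filling with it alone uses weight 6×6=36. No mix of the others beats 6×30 = 180.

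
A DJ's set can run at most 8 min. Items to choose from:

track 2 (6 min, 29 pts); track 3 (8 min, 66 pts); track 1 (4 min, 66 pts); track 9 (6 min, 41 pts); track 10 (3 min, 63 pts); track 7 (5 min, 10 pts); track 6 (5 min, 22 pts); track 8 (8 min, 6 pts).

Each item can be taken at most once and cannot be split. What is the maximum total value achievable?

129 pts

Check high-value combinations within 8 min:
- track 1+track 10: duration 4+3=7, value 66+63=129
- track 10+track 6: duration 3+5=8, value 63+22=85
- track 10+track 7: duration 3+5=8, value 63+10=73
- track 1: duration 4, value 66
- track 3: duration 8, value 66
Best: 129 pts.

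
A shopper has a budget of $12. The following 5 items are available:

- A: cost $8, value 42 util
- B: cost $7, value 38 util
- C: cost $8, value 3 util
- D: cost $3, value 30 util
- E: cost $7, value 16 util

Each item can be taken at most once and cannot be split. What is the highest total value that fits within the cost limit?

72 util

Check high-value combinations within $12:
- A+D: cost 8+3=11, value 42+30=72
- B+D: cost 7+3=10, value 38+30=68
- D+E: cost 3+7=10, value 30+16=46
- A: cost 8, value 42
- B: cost 7, value 38
Best: 72 util.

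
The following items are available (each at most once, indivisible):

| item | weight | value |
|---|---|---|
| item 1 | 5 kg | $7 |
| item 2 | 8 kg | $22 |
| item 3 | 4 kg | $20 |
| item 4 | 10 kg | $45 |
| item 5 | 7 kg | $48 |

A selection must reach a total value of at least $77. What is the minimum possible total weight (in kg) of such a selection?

Subsets with value ≥ 77, sorted by total weight:
- item 4+item 5: weight 17, value 93
- item 2+item 3+item 5: weight 19, value 90
Minimum weight: 17 kg.

17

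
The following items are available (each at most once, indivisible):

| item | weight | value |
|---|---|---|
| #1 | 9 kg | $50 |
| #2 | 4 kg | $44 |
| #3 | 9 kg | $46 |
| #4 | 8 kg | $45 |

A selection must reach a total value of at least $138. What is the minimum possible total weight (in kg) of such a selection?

21

Subsets with value ≥ 138, sorted by total weight:
- #1+#2+#4: weight 21, value 139
- #1+#2+#3: weight 22, value 140
Minimum weight: 21 kg.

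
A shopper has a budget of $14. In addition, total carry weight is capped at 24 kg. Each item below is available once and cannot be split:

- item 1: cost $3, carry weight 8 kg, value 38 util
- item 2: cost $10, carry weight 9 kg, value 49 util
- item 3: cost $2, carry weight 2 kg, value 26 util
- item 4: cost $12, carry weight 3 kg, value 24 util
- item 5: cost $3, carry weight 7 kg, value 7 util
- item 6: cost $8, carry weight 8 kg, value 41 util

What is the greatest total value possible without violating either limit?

Feasible sets respecting both limits:
- item 1+item 3+item 6: cost 13, carry weight 18, value 105
- item 1+item 2: cost 13, carry weight 17, value 87
- item 1+item 5+item 6: cost 14, carry weight 23, value 86
Best: 105 util.

105 util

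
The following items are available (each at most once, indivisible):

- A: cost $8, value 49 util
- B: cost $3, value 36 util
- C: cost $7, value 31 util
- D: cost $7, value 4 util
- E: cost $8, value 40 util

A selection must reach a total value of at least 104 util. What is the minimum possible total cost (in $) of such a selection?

Subsets with value ≥ 104, sorted by total cost:
- A+B+C: cost 18, value 116
- B+C+E: cost 18, value 107
- A+B+E: cost 19, value 125
- A+C+E: cost 23, value 120
Minimum cost: 18 $.

18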